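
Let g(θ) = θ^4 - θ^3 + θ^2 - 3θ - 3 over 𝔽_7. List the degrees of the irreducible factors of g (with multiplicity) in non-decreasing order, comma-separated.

4

Complete factorization: g(θ) = (θ^4 - θ^3 + θ^2 - 3θ - 3).
Factor degrees with multiplicity: 4 = 4.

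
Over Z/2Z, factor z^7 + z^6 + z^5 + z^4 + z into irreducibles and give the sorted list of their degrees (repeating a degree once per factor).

Write g(z) = z^7 + z^6 + z^5 + z^4 + z.
Roots in Z/2Z: g(0) = 0 → root; g(1) = 1.
Linear factors from roots: (z).
Complete factorization: g(z) = (z)·(z^2 + z + 1)·(z^4 + z + 1).
Factor degrees with multiplicity: 1 + 2 + 4 = 7.

1, 2, 4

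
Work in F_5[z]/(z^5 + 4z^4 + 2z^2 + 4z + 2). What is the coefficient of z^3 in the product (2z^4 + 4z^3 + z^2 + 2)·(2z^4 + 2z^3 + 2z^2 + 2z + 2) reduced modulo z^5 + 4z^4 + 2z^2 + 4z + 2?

2

Multiply in F_5[z]: (2z^4 + 4z^3 + z^2 + 2)·(2z^4 + 2z^3 + 2z^2 + 2z + 2) = 4z^8 + 2z^7 + 4z^6 + 4z^5 + 3z^4 + 4z^3 + z^2 + 4z + 4.
Reduce using z^5 ≡ z^4 + 3z^2 + z + 3 (mod z^5 + 4z^4 + 2z^2 + 4z + 2).
Reduced: z^4 + 2z^3 + 2z^2 + 2.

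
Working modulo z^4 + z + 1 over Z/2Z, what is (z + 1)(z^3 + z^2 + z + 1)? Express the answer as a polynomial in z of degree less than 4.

Multiply in Z/2Z[z]: (z + 1)·(z^3 + z^2 + z + 1) = z^4 + 1.
Reduce using z^4 ≡ z + 1 (mod z^4 + z + 1).
Reduced: z.

z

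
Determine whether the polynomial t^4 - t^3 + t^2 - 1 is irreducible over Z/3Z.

No

Write f(t) = t^4 - t^3 + t^2 - 1.
Check for roots in Z/3Z: f(0) = 2; f(1) = 0 → root; f(2) = 2.
f(1) = 0, so (t − 1) divides f(t); f is reducible.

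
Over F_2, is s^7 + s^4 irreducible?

Write g(s) = s^7 + s^4.
Check for roots in F_2: g(0) = 0 → root; g(1) = 0 → root.
g(0) = 0, so (s) divides g(s); g is reducible.

No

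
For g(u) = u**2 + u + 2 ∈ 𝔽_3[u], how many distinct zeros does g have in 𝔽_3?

Evaluate at each of the 3 elements of 𝔽_3:
g(0) = 2; g(1) = 1; g(2) = 2.
No element is a root.

0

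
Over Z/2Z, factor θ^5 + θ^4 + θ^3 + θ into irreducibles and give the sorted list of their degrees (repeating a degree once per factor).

1, 1, 3

Write h(θ) = θ^5 + θ^4 + θ^3 + θ.
Roots in Z/2Z: h(0) = 0 → root; h(1) = 0 → root.
Linear factors from roots: (θ), (θ + 1).
Complete factorization: h(θ) = (θ)·(θ + 1)·(θ^3 + θ + 1).
Factor degrees with multiplicity: 1 + 1 + 3 = 5.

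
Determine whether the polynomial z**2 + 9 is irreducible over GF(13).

Write f(z) = z**2 + 9.
Check each element of GF(13) for a root: f(0)=9, f(1)=10, f(2)=0, f(3)=5, f(4)=12, f(5)=8, f(6)=6, f(7)=6, f(8)=8, f(9)=12, f(10)=5, f(11)=0, f(12)=10.
f(2) = 0, so (z − 2) divides f(z); f is reducible.

No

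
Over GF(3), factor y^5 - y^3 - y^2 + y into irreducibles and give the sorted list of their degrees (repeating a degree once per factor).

1, 1, 3

Write h(y) = y^5 - y^3 - y^2 + y.
Roots in GF(3): h(0) = 0 → root; h(1) = 0 → root; h(2) = 1.
Linear factors from roots: (y), (y - 1).
Complete factorization: h(y) = (y)·(y - 1)·(y^3 + y^2 - 1).
Factor degrees with multiplicity: 1 + 1 + 3 = 5.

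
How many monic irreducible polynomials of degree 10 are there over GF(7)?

The number of monic irreducibles of degree 10 over GF(7) is (1/10)·Σ_{d∣10} μ(10/d) 7^d.
Divisors of 10: 1, 2, 5, 10; μ(10/d) for each: 1, -1, -1, 1.
Σ = 7^1 − 7^2 − 7^5 + 7^10 = 282458400.
N = 282458400/10 = 28245840.

28245840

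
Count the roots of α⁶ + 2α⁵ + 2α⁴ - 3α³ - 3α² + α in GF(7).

Write g(α) = α⁶ + 2α⁵ + 2α⁴ - 3α³ - 3α² + α.
Evaluate at each of the 7 elements of GF(7):
g(0) = 0 → root; g(1) = 0 → root; g(2) = 0 → root; g(3) = 5; g(4) = 1; g(5) = 0 → root; g(6) = 0 → root.
Roots: {0, 1, 2, 5, 6}.

5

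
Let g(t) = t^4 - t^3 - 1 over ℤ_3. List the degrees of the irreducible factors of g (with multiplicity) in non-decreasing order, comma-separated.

4

Roots in ℤ_3: g(0) = 2; g(1) = 2; g(2) = 1.
Complete factorization: g(t) = (t^4 - t^3 - 1).
Factor degrees with multiplicity: 4 = 4.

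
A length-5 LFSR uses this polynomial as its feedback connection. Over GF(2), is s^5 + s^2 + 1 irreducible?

Write f(s) = s^5 + s^2 + 1.
Check for roots in GF(2): f(0) = 1; f(1) = 1.
No roots, so no linear factors.
Monic irreducibles of degree 2 over GF(2): s^2 + s + 1.
None of them divide f (all give nonzero remainder).
No irreducible factor of degree ≤ 2 exists, so f is irreducible over GF(2).

Yes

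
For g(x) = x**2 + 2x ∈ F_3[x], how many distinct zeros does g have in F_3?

2

Evaluate at each of the 3 elements of F_3:
g(0) = 0 → root; g(1) = 0 → root; g(2) = 2.
Roots: {0, 1}.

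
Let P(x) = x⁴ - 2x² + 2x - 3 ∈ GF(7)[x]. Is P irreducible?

Check for roots in GF(7): P(0) = 4; P(1) = 5; P(2) = 2; P(3) = 3; P(4) = 5; P(5) = 1; P(6) = 1.
No roots, so no linear factors.
Degree-2 irreducible divisors: test the 21 monic irreducibles of degree 2 over GF(7).
None of them divide P (all give nonzero remainder).
No irreducible factor of degree ≤ 2 exists, so P is irreducible over GF(7).

Yes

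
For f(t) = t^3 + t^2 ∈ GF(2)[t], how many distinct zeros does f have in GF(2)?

Evaluate at each of the 2 elements of GF(2):
f(0) = 0 → root; f(1) = 0 → root.
Roots: {0, 1}.

2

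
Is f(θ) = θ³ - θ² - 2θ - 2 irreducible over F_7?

Check for roots in F_7: f(0) = 5; f(1) = 3; f(2) = 5; f(3) = 3; f(4) = 3; f(5) = 4; f(6) = 5.
No roots. A degree-3 polynomial over a field with no linear factor is irreducible.

Yes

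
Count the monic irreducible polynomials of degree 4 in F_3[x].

18

x^(3^4) − x is the product of all monic irreducibles of degree dividing 4; Möbius inversion gives N = (1/4) Σ μ(4/d)·3^d.
Divisors of 4: 1, 2, 4; μ(4/d) for each: 0, -1, 1.
Σ = − 3^2 + 3^4 = 72.
N = 72/4 = 18.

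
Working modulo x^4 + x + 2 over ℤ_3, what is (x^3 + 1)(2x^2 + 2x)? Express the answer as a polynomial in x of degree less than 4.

2x + 2

Multiply in ℤ_3[x]: (x^3 + 1)·(2x^2 + 2x) = 2x^5 + 2x^4 + 2x^2 + 2x.
Reduce using x^4 ≡ 2x + 1 (mod x^4 + x + 2).
Reduced: 2x + 2.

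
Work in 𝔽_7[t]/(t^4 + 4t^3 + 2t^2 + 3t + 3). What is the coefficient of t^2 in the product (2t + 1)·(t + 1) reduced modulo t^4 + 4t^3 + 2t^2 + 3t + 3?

Multiply in 𝔽_7[t]: (2t + 1)·(t + 1) = 2t^2 + 3t + 1.
Reduced: 2t^2 + 3t + 1.

2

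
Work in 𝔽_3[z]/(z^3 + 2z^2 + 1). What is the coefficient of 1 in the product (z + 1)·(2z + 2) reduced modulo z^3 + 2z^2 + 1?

Multiply in 𝔽_3[z]: (z + 1)·(2z + 2) = 2z^2 + z + 2.
Reduced: 2z^2 + z + 2.

2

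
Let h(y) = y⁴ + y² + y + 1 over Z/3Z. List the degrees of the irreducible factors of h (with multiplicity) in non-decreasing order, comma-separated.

Roots in Z/3Z: h(0) = 1; h(1) = 1; h(2) = 2.
Complete factorization: h(y) = (y⁴ + y² + y + 1).
Factor degrees with multiplicity: 4 = 4.

4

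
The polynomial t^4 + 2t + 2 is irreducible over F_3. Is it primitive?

Write f(t) = t^4 + 2t + 2.
|GF(3^4)^×| = 3^4 − 1 = 80. Prime factorization: 80 = 2^4·5.
f is primitive ⇔ t has order 80 in GF(3)[t]/(f), i.e. t^(80/q) ≠ 1 for each prime q | 80.
t^(40) mod f = 2.
t^(16) mod f = t^3 + 2t + 2.
None equal 1, so t has full order 80; f is primitive.

Yes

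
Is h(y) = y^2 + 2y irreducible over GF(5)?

No

Check for roots in GF(5): h(0) = 0 → root; h(1) = 3; h(2) = 3; h(3) = 0 → root; h(4) = 4.
h(0) = 0, so (y) divides h(y); h is reducible.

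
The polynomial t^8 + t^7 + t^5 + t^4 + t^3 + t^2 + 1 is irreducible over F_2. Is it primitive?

Write f(t) = t^8 + t^7 + t^5 + t^4 + t^3 + t^2 + 1.
|GF(2^8)^×| = 2^8 − 1 = 255. Prime factorization: 255 = 3·5·17.
f is primitive ⇔ t has order 255 in GF(2)[t]/(f), i.e. t^(255/q) ≠ 1 for each prime q | 255.
t^(85) mod f = 1
t^(51) mod f = t^7 + t^6 + t^2 + 1.
t^(15) mod f = t^7 + t^4 + t^2.
Since t^(85) = 1, the order of t divides 85 < 255; not primitive.

No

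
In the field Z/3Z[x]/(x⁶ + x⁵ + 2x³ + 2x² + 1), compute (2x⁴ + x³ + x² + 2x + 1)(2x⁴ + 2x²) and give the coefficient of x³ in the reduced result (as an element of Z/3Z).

1

Multiply in Z/3Z[x]: (2x⁴ + x³ + x² + 2x + 1)·(2x⁴ + 2x²) = x⁸ + 2x⁷ + x⁴ + x³ + 2x².
Reduce using x⁶ ≡ 2x⁵ + x³ + x² + 2 (mod x⁶ + x⁵ + 2x³ + 2x² + 1).
Reduced: 2x⁵ + x³ + 2x + 1.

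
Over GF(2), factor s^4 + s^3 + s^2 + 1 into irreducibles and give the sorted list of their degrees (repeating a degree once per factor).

1, 3

Write h(s) = s^4 + s^3 + s^2 + 1.
Roots in GF(2): h(0) = 1; h(1) = 0 → root.
Linear factors from roots: (s + 1).
Complete factorization: h(s) = (s + 1)·(s^3 + s + 1).
Factor degrees with multiplicity: 1 + 3 = 4.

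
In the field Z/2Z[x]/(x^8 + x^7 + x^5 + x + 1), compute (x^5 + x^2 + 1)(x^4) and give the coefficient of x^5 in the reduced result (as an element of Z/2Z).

1

Multiply in Z/2Z[x]: (x^5 + x^2 + 1)·(x^4) = x^9 + x^6 + x^4.
Reduce using x^8 ≡ x^7 + x^5 + x + 1 (mod x^8 + x^7 + x^5 + x + 1).
Reduced: x^7 + x^5 + x^4 + x^2 + 1.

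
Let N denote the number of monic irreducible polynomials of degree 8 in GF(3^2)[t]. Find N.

5380020

x^(9^8) − x is the product of all monic irreducibles of degree dividing 8; Möbius inversion gives N = (1/8) Σ μ(8/d)·9^d.
Divisors of 8: 1, 2, 4, 8; μ(8/d) for each: 0, 0, -1, 1.
Σ = − 9^4 + 9^8 = 43040160.
N = 43040160/8 = 5380020.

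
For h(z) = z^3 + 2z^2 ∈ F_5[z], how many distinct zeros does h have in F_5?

Evaluate at each of the 5 elements of F_5:
h(0) = 0 → root; h(1) = 3; h(2) = 1; h(3) = 0 → root; h(4) = 1.
Roots: {0, 3}.

2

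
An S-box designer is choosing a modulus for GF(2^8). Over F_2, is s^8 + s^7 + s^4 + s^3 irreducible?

No

Write P(s) = s^8 + s^7 + s^4 + s^3.
Check for roots in F_2: P(0) = 0 → root; P(1) = 0 → root.
P(0) = 0, so (s) divides P(s); P is reducible.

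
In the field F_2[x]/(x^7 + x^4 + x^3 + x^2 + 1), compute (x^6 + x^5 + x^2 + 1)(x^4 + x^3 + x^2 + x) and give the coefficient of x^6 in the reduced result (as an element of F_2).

Multiply in F_2[x]: (x^6 + x^5 + x^2 + 1)·(x^4 + x^3 + x^2 + x) = x^10 + x^5 + x^2 + x.
Reduce using x^7 ≡ x^4 + x^3 + x^2 + 1 (mod x^7 + x^4 + x^3 + x^2 + 1).
Reduced: x^6 + x^4 + x + 1.

1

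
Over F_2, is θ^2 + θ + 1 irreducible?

Yes

Write P(θ) = θ^2 + θ + 1.
Check for roots in F_2: P(0) = 1; P(1) = 1.
No roots. A degree-2 polynomial over a field with no linear factor is irreducible.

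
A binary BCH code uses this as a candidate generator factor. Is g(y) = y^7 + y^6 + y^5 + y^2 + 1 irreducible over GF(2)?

Check for roots in GF(2): g(0) = 1; g(1) = 1.
No roots, so no linear factors.
Monic irreducibles of degree 2 over GF(2): y^2 + y + 1.
None of them divide g (all give nonzero remainder).
Monic irreducibles of degree 3 over GF(2): y^3 + y + 1, y^3 + y^2 + 1.
None of them divide g (all give nonzero remainder).
No irreducible factor of degree ≤ 3 exists, so g is irreducible over GF(2).

Yes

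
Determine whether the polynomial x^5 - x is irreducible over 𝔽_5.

Write h(x) = x^5 - x.
Check for roots in 𝔽_5: h(0) = 0 → root; h(1) = 0 → root; h(2) = 0 → root; h(3) = 0 → root; h(4) = 0 → root.
h(0) = 0, so (x) divides h(x); h is reducible.

No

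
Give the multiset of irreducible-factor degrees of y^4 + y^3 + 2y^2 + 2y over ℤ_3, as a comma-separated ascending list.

1, 1, 1, 1

Write f(y) = y^4 + y^3 + 2y^2 + 2y.
Roots in ℤ_3: f(0) = 0 → root; f(1) = 0 → root; f(2) = 0 → root.
Linear factors from roots: (y), (y + 2), (y + 1).
Complete factorization: f(y) = (y)·(y + 2)·(y + 1)^2.
Factor degrees with multiplicity: 1 + 1 + 1 + 1 = 4.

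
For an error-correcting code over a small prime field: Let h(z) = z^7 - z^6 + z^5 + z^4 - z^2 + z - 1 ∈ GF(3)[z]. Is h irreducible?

Yes

Check for roots in GF(3): h(0) = 2; h(1) = 1; h(2) = 1.
No roots, so no linear factors.
Monic irreducibles of degree 2 over GF(3): z^2 + 1, z^2 + z - 1, z^2 - z - 1.
None of them divide h (all give nonzero remainder).
Degree-3 irreducible divisors: test the 8 monic irreducibles of degree 3 over GF(3).
None of them divide h (all give nonzero remainder).
No irreducible factor of degree ≤ 3 exists, so h is irreducible over GF(3).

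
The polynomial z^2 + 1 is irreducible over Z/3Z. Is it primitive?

No

Write f(z) = z^2 + 1.
|GF(3^2)^×| = 3^2 − 1 = 8. Prime factorization: 8 = 2^3.
f is primitive ⇔ z has order 8 in GF(3)[z]/(f), i.e. z^(8/q) ≠ 1 for each prime q | 8.
z^(4) mod f = 1
Since z^(4) = 1, the order of z divides 4 < 8; not primitive.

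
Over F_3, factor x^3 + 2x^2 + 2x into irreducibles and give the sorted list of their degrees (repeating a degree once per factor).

Write h(x) = x^3 + 2x^2 + 2x.
Roots in F_3: h(0) = 0 → root; h(1) = 2; h(2) = 2.
Linear factors from roots: (x).
Complete factorization: h(x) = (x)·(x^2 + 2x + 2).
Factor degrees with multiplicity: 1 + 2 = 3.

1, 2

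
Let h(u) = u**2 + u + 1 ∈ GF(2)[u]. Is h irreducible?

Yes

Check for roots in GF(2): h(0) = 1; h(1) = 1.
No roots. A degree-2 polynomial over a field with no linear factor is irreducible.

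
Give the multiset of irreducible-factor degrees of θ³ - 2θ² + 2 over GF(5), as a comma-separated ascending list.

3

Write g(θ) = θ³ - 2θ² + 2.
Roots in GF(5): g(0) = 2; g(1) = 1; g(2) = 2; g(3) = 1; g(4) = 4.
Complete factorization: g(θ) = (θ³ - 2θ² + 2).
Factor degrees with multiplicity: 3 = 3.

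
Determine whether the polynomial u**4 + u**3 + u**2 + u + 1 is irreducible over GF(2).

Write P(u) = u**4 + u**3 + u**2 + u + 1.
Check for roots in GF(2): P(0) = 1; P(1) = 1.
No roots, so no linear factors.
Monic irreducibles of degree 2 over GF(2): u**2 + u + 1.
None of them divide P (all give nonzero remainder).
No irreducible factor of degree ≤ 2 exists, so P is irreducible over GF(2).

Yes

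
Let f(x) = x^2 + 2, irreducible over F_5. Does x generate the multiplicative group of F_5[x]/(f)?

No

|GF(5^2)^×| = 5^2 − 1 = 24. Prime factorization: 24 = 2^3·3.
f is primitive ⇔ x has order 24 in GF(5)[x]/(f), i.e. x^(24/q) ≠ 1 for each prime q | 24.
x^(12) mod f = 4.
x^(8) mod f = 1
Since x^(8) = 1, the order of x divides 8 < 24; not primitive.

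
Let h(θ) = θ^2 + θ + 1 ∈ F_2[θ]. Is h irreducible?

Check for roots in F_2: h(0) = 1; h(1) = 1.
No roots. A degree-2 polynomial over a field with no linear factor is irreducible.

Yes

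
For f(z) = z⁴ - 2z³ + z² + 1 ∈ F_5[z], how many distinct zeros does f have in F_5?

Evaluate at each of the 5 elements of F_5:
f(0) = 1; f(1) = 1; f(2) = 0 → root; f(3) = 2; f(4) = 0 → root.
Roots: {2, 4}.

2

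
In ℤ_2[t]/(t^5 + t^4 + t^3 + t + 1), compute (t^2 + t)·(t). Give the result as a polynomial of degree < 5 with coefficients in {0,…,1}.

Multiply in ℤ_2[t]: (t^2 + t)·(t) = t^3 + t^2.
Reduced: t^3 + t^2.

t^3 + t^2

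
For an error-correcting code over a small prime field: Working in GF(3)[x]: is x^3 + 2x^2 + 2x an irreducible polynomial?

No

Write m(x) = x^3 + 2x^2 + 2x.
Check for roots in GF(3): m(0) = 0 → root; m(1) = 2; m(2) = 2.
m(0) = 0, so (x) divides m(x); m is reducible.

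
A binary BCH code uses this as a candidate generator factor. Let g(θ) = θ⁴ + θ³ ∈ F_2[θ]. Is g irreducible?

Check for roots in F_2: g(0) = 0 → root; g(1) = 0 → root.
g(0) = 0, so (θ) divides g(θ); g is reducible.

No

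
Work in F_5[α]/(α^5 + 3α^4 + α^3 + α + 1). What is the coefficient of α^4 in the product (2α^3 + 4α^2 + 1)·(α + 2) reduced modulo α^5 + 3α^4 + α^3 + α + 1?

Multiply in F_5[α]: (2α^3 + 4α^2 + 1)·(α + 2) = 2α^4 + 3α^3 + 3α^2 + α + 2.
Reduced: 2α^4 + 3α^3 + 3α^2 + α + 2.

2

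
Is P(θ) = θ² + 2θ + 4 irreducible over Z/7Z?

No

Check for roots in Z/7Z: P(0) = 4; P(1) = 0 → root; P(2) = 5; P(3) = 5; P(4) = 0 → root; P(5) = 4; P(6) = 3.
P(1) = 0, so (θ − 1) divides P(θ); P is reducible.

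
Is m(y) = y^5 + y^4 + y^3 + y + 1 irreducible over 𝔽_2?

Yes

Check for roots in 𝔽_2: m(0) = 1; m(1) = 1.
No roots, so no linear factors.
Monic irreducibles of degree 2 over GF(2): y^2 + y + 1.
None of them divide m (all give nonzero remainder).
No irreducible factor of degree ≤ 2 exists, so m is irreducible over GF(2).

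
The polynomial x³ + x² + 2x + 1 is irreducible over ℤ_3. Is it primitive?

Yes

Write f(x) = x³ + x² + 2x + 1.
|GF(3^3)^×| = 3^3 − 1 = 26. Prime factorization: 26 = 2·13.
f is primitive ⇔ x has order 26 in GF(3)[x]/(f), i.e. x^(26/q) ≠ 1 for each prime q | 26.
x^(13) mod f = 2.
x^(2) mod f = x².
None equal 1, so x has full order 26; f is primitive.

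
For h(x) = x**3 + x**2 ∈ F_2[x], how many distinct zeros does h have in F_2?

2

Evaluate at each of the 2 elements of F_2:
h(0) = 0 → root; h(1) = 0 → root.
Roots: {0, 1}.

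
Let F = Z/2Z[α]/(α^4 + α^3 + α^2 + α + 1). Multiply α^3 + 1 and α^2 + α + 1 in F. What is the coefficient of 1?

1

Multiply in Z/2Z[α]: (α^3 + 1)·(α^2 + α + 1) = α^5 + α^4 + α^3 + α^2 + α + 1.
Reduce using α^4 ≡ α^3 + α^2 + α + 1 (mod α^4 + α^3 + α^2 + α + 1).
Reduced: 1.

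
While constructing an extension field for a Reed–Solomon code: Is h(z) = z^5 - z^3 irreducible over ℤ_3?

Check for roots in ℤ_3: h(0) = 0 → root; h(1) = 0 → root; h(2) = 0 → root.
h(0) = 0, so (z) divides h(z); h is reducible.

No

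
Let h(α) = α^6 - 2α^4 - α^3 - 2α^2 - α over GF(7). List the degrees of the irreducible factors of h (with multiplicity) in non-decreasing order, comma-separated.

Linear factors from roots: (α), (α - 2).
Complete factorization: h(α) = (α)·(α - 2)·(α^2 - 3α - 2)·(α^2 - 2α - 2).
Factor degrees with multiplicity: 1 + 1 + 2 + 2 = 6.

1, 1, 2, 2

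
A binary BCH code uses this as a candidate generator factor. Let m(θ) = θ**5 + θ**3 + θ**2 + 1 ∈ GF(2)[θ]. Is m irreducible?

Check for roots in GF(2): m(0) = 1; m(1) = 0 → root.
m(1) = 0, so (θ − 1) divides m(θ); m is reducible.

No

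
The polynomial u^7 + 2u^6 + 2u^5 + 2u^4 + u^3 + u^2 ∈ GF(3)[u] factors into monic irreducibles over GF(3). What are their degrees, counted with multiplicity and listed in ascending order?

Write g(u) = u^7 + 2u^6 + 2u^5 + 2u^4 + u^3 + u^2.
Roots in GF(3): g(0) = 0 → root; g(1) = 0 → root; g(2) = 1.
Linear factors from roots: (u), (u + 2).
Complete factorization: g(u) = (u)^2·(u + 2)^3·(u^2 + 2u + 2).
Factor degrees with multiplicity: 1 + 1 + 1 + 1 + 1 + 2 = 7.

1, 1, 1, 1, 1, 2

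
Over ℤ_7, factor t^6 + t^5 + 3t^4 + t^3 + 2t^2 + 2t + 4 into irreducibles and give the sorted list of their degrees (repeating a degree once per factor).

1, 1, 2, 2

Write f(t) = t^6 + t^5 + 3t^4 + t^3 + 2t^2 + 2t + 4.
Linear factors from roots: (t + 6), (t + 5).
Complete factorization: f(t) = (t + 5)·(t + 6)·(t^2 + 5t + 5)·(t^2 + 6t + 6).
Factor degrees with multiplicity: 1 + 1 + 2 + 2 = 6.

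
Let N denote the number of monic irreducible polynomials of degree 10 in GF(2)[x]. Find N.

x^(2^10) − x is the product of all monic irreducibles of degree dividing 10; Möbius inversion gives N = (1/10) Σ μ(10/d)·2^d.
Divisors of 10: 1, 2, 5, 10; μ(10/d) for each: 1, -1, -1, 1.
Σ = 2^1 − 2^2 − 2^5 + 2^10 = 990.
N = 990/10 = 99.

99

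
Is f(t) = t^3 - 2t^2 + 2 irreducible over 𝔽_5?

Check for roots in 𝔽_5: f(0) = 2; f(1) = 1; f(2) = 2; f(3) = 1; f(4) = 4.
No roots. A degree-3 polynomial over a field with no linear factor is irreducible.

Yes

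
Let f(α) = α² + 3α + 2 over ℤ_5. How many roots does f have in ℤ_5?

Evaluate at each of the 5 elements of ℤ_5:
f(0) = 2; f(1) = 1; f(2) = 2; f(3) = 0 → root; f(4) = 0 → root.
Roots: {3, 4}.

2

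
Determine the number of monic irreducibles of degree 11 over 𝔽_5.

By the necklace-counting formula, N_5(11) = (1/11) Σ_{d|11} μ(11/d)·5^d.
Divisors of 11: 1, 11; μ(11/d) for each: -1, 1.
Σ = − 5^1 + 5^11 = 48828120.
N = 48828120/11 = 4438920.

4438920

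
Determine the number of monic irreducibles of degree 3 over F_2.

2

x^(2^3) − x is the product of all monic irreducibles of degree dividing 3; Möbius inversion gives N = (1/3) Σ μ(3/d)·2^d.
Divisors of 3: 1, 3; μ(3/d) for each: -1, 1.
Σ = − 2^1 + 2^3 = 6.
N = 6/3 = 2.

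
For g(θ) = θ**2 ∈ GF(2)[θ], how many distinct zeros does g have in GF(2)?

1

Evaluate at each of the 2 elements of GF(2):
g(0) = 0 → root; g(1) = 1.
Roots: {0}.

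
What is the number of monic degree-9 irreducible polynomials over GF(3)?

2184

By the necklace-counting formula, N_3(9) = (1/9) Σ_{d|9} μ(9/d)·3^d.
Divisors of 9: 1, 3, 9; μ(9/d) for each: 0, -1, 1.
Σ = − 3^3 + 3^9 = 19656.
N = 19656/9 = 2184.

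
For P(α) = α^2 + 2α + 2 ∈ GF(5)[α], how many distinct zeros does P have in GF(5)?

2

Evaluate at each of the 5 elements of GF(5):
P(0) = 2; P(1) = 0 → root; P(2) = 0 → root; P(3) = 2; P(4) = 1.
Roots: {1, 2}.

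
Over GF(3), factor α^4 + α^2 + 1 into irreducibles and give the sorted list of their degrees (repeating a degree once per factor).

1, 1, 1, 1

Write h(α) = α^4 + α^2 + 1.
Roots in GF(3): h(0) = 1; h(1) = 0 → root; h(2) = 0 → root.
Linear factors from roots: (α - 1), (α + 1).
Complete factorization: h(α) = (α + 1)^2·(α - 1)^2.
Factor degrees with multiplicity: 1 + 1 + 1 + 1 = 4.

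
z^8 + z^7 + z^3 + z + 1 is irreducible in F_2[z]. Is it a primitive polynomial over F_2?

No

Write f(z) = z^8 + z^7 + z^3 + z + 1.
|GF(2^8)^×| = 2^8 − 1 = 255. Prime factorization: 255 = 3·5·17.
f is primitive ⇔ z has order 255 in GF(2)[z]/(f), i.e. z^(255/q) ≠ 1 for each prime q | 255.
z^(85) mod f = 1
z^(51) mod f = z^4 + z^3 + z^2 + z.
z^(15) mod f = z^6 + z^4 + z^2 + 1.
Since z^(85) = 1, the order of z divides 85 < 255; not primitive.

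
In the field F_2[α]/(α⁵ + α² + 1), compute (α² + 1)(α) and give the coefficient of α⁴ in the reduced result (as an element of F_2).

Multiply in F_2[α]: (α² + 1)·(α) = α³ + α.
Reduced: α³ + α.

0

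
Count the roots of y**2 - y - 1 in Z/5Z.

1

Write g(y) = y**2 - y - 1.
Evaluate at each of the 5 elements of Z/5Z:
g(0) = 4; g(1) = 4; g(2) = 1; g(3) = 0 → root; g(4) = 1.
Roots: {3}.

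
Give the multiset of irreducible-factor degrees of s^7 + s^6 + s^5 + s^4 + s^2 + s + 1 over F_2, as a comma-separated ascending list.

7

Write h(s) = s^7 + s^6 + s^5 + s^4 + s^2 + s + 1.
Roots in F_2: h(0) = 1; h(1) = 1.
Complete factorization: h(s) = (s^7 + s^6 + s^5 + s^4 + s^2 + s + 1).
Factor degrees with multiplicity: 7 = 7.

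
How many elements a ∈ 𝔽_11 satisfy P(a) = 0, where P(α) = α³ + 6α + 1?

Evaluate at each of the 11 elements of 𝔽_11:
P(0) = 1; P(1) = 8; P(2) = 10; P(3) = 2; P(4) = 1; P(5) = 2; P(6) = 0 → root; P(7) = 1; P(8) = 0 → root; P(9) = 3; P(10) = 5.
Roots: {6, 8}.

2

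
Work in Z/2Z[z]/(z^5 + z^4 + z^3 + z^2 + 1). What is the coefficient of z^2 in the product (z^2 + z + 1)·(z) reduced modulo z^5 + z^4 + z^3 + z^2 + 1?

1

Multiply in Z/2Z[z]: (z^2 + z + 1)·(z) = z^3 + z^2 + z.
Reduced: z^3 + z^2 + z.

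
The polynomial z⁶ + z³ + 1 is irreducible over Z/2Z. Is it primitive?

No

Write f(z) = z⁶ + z³ + 1.
|GF(2^6)^×| = 2^6 − 1 = 63. Prime factorization: 63 = 3^2·7.
f is primitive ⇔ z has order 63 in GF(2)[z]/(f), i.e. z^(63/q) ≠ 1 for each prime q | 63.
z^(21) mod f = z³.
z^(9) mod f = 1
Since z^(9) = 1, the order of z divides 9 < 63; not primitive.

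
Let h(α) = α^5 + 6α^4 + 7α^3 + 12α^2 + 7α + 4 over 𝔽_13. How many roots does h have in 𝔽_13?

Evaluate at each of the 13 elements of 𝔽_13:
h(0) = 4; h(1) = 11; h(2) = 3; h(3) = 11; h(4) = 8; h(5) = 3; h(6) = 5; h(7) = 0 → root; h(8) = 6; h(9) = 11; h(10) = 2; h(11) = 7; h(12) = 7.
Roots: {7}.

1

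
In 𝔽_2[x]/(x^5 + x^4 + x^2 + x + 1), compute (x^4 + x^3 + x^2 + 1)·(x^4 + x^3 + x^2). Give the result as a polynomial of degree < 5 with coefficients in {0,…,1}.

Multiply in 𝔽_2[x]: (x^4 + x^3 + x^2 + 1)·(x^4 + x^3 + x^2) = x^8 + x^6 + x^3 + x^2.
Reduce using x^5 ≡ x^4 + x^2 + x + 1 (mod x^5 + x^4 + x^2 + x + 1).
Reduced: x^4 + x^3 + x^2 + x + 1.

x^4 + x^3 + x^2 + x + 1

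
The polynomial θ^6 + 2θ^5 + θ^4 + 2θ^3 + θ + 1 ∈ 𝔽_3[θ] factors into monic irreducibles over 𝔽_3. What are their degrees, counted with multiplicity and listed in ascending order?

Write f(θ) = θ^6 + 2θ^5 + θ^4 + 2θ^3 + θ + 1.
Roots in 𝔽_3: f(0) = 1; f(1) = 2; f(2) = 1.
Complete factorization: f(θ) = (θ^6 + 2θ^5 + θ^4 + 2θ^3 + θ + 1).
Factor degrees with multiplicity: 6 = 6.

6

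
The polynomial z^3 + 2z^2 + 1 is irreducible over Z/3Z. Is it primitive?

Yes

Write f(z) = z^3 + 2z^2 + 1.
|GF(3^3)^×| = 3^3 − 1 = 26. Prime factorization: 26 = 2·13.
f is primitive ⇔ z has order 26 in GF(3)[z]/(f), i.e. z^(26/q) ≠ 1 for each prime q | 26.
z^(13) mod f = 2.
z^(2) mod f = z^2.
None equal 1, so z has full order 26; f is primitive.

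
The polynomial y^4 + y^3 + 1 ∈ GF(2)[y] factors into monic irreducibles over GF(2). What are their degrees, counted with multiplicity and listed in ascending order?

Write h(y) = y^4 + y^3 + 1.
Roots in GF(2): h(0) = 1; h(1) = 1.
Complete factorization: h(y) = (y^4 + y^3 + 1).
Factor degrees with multiplicity: 4 = 4.

4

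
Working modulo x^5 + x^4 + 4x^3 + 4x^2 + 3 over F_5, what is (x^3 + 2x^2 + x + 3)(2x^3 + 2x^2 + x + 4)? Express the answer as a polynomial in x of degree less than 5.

4x^2 + x

Multiply in F_5[x]: (x^3 + 2x^2 + x + 3)·(2x^3 + 2x^2 + x + 4) = 2x^6 + x^5 + 2x^4 + 4x^3 + 2x + 2.
Reduce using x^5 ≡ 4x^4 + x^3 + x^2 + 2 (mod x^5 + x^4 + 4x^3 + 4x^2 + 3).
Reduced: 4x^2 + x.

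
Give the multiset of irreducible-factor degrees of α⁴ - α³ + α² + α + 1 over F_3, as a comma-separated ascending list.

1, 1, 2

Write f(α) = α⁴ - α³ + α² + α + 1.
Roots in F_3: f(0) = 1; f(1) = 0 → root; f(2) = 0 → root.
Linear factors from roots: (α - 1), (α + 1).
Complete factorization: f(α) = (α + 1)·(α - 1)·(α² - α - 1).
Factor degrees with multiplicity: 1 + 1 + 2 = 4.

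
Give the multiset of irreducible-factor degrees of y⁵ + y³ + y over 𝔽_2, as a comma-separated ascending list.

1, 2, 2

Write h(y) = y⁵ + y³ + y.
Roots in 𝔽_2: h(0) = 0 → root; h(1) = 1.
Linear factors from roots: (y).
Complete factorization: h(y) = (y)·(y² + y + 1)^2.
Factor degrees with multiplicity: 1 + 2 + 2 = 5.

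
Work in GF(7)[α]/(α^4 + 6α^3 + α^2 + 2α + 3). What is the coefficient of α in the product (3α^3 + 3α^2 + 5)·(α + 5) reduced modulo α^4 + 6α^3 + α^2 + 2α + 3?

6

Multiply in GF(7)[α]: (3α^3 + 3α^2 + 5)·(α + 5) = 3α^4 + 4α^3 + α^2 + 5α + 4.
Reduce using α^4 ≡ α^3 + 6α^2 + 5α + 4 (mod α^4 + 6α^3 + α^2 + 2α + 3).
Reduced: 5α^2 + 6α + 2.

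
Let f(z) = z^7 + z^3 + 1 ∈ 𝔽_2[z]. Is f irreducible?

Check for roots in 𝔽_2: f(0) = 1; f(1) = 1.
No roots, so no linear factors.
Monic irreducibles of degree 2 over GF(2): z^2 + z + 1.
None of them divide f (all give nonzero remainder).
Monic irreducibles of degree 3 over GF(2): z^3 + z + 1, z^3 + z^2 + 1.
None of them divide f (all give nonzero remainder).
No irreducible factor of degree ≤ 3 exists, so f is irreducible over GF(2).

Yes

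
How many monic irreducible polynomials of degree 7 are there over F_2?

18

The number of monic irreducibles of degree 7 over GF(2) is (1/7)·Σ_{d∣7} μ(7/d) 2^d.
Divisors of 7: 1, 7; μ(7/d) for each: -1, 1.
Σ = − 2^1 + 2^7 = 126.
N = 126/7 = 18.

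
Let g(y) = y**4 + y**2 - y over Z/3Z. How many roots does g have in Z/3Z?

Evaluate at each of the 3 elements of Z/3Z:
g(0) = 0 → root; g(1) = 1; g(2) = 0 → root.
Roots: {0, 2}.

2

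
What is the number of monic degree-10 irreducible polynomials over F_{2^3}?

107370900

The number of monic irreducibles of degree 10 over GF(8) is (1/10)·Σ_{d∣10} μ(10/d) 8^d.
Divisors of 10: 1, 2, 5, 10; μ(10/d) for each: 1, -1, -1, 1.
Σ = 8^1 − 8^2 − 8^5 + 8^10 = 1073709000.
N = 1073709000/10 = 107370900.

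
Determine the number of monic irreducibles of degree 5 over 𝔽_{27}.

2869776

Gauss's count: N_{27}(5) = (1/5) Σ_{d|5} μ(5/d)·27^d.
Divisors of 5: 1, 5; μ(5/d) for each: -1, 1.
Σ = − 27^1 + 27^5 = 14348880.
N = 14348880/5 = 2869776.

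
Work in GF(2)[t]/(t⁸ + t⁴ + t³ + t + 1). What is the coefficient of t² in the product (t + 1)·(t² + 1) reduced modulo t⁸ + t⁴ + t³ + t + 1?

Multiply in GF(2)[t]: (t + 1)·(t² + 1) = t³ + t² + t + 1.
Reduced: t³ + t² + t + 1.

1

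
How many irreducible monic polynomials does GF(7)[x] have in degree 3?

The number of monic irreducibles of degree 3 over GF(7) is (1/3)·Σ_{d∣3} μ(3/d) 7^d.
Divisors of 3: 1, 3; μ(3/d) for each: -1, 1.
Σ = − 7^1 + 7^3 = 336.
N = 336/3 = 112.

112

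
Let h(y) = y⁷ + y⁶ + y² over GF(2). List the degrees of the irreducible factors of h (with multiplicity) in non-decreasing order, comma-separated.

Roots in GF(2): h(0) = 0 → root; h(1) = 1.
Linear factors from roots: (y).
Complete factorization: h(y) = (y)^2·(y² + y + 1)·(y³ + y + 1).
Factor degrees with multiplicity: 1 + 1 + 2 + 3 = 7.

1, 1, 2, 3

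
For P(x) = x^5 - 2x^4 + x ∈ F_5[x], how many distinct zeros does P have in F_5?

Evaluate at each of the 5 elements of F_5:
P(0) = 0 → root; P(1) = 0 → root; P(2) = 2; P(3) = 4; P(4) = 1.
Roots: {0, 1}.

2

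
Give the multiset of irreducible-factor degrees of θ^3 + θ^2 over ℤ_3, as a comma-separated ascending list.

1, 1, 1

Write h(θ) = θ^3 + θ^2.
Roots in ℤ_3: h(0) = 0 → root; h(1) = 2; h(2) = 0 → root.
Linear factors from roots: (θ), (θ + 1).
Complete factorization: h(θ) = (θ + 1)·(θ)^2.
Factor degrees with multiplicity: 1 + 1 + 1 = 3.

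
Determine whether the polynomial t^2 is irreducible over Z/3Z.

No

Write g(t) = t^2.
Check for roots in Z/3Z: g(0) = 0 → root; g(1) = 1; g(2) = 1.
g(0) = 0, so (t) divides g(t); g is reducible.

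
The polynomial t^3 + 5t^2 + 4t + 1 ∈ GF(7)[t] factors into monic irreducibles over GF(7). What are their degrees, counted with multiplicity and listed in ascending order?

1, 2

Write f(t) = t^3 + 5t^2 + 4t + 1.
Linear factors from roots: (t + 3).
Complete factorization: f(t) = (t + 3)·(t^2 + 2t + 5).
Factor degrees with multiplicity: 1 + 2 = 3.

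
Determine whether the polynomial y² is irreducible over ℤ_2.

Write h(y) = y².
Check for roots in ℤ_2: h(0) = 0 → root; h(1) = 1.
h(0) = 0, so (y) divides h(y); h is reducible.

No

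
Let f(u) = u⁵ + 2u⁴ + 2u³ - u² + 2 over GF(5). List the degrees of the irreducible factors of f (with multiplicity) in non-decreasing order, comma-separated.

1, 1, 1, 2

Roots in GF(5): f(0) = 2; f(1) = 1; f(2) = 3; f(3) = 2; f(4) = 0 → root.
Linear factors from roots: (u + 1).
Complete factorization: f(u) = (u + 1)^3·(u² - u + 2).
Factor degrees with multiplicity: 1 + 1 + 1 + 2 = 5.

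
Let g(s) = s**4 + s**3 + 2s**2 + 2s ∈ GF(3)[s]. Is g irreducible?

No

Check for roots in GF(3): g(0) = 0 → root; g(1) = 0 → root; g(2) = 0 → root.
g(0) = 0, so (s) divides g(s); g is reducible.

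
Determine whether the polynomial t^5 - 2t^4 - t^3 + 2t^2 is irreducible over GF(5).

Write g(t) = t^5 - 2t^4 - t^3 + 2t^2.
Check for roots in GF(5): g(0) = 0 → root; g(1) = 0 → root; g(2) = 0 → root; g(3) = 2; g(4) = 0 → root.
g(0) = 0, so (t) divides g(t); g is reducible.

No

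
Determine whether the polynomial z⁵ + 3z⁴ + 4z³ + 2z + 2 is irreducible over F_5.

Yes

Write h(z) = z⁵ + 3z⁴ + 4z³ + 2z + 2.
Check for roots in F_5: h(0) = 2; h(1) = 2; h(2) = 3; h(3) = 2; h(4) = 3.
No roots, so no linear factors.
Degree-2 irreducible divisors: test the 10 monic irreducibles of degree 2 over GF(5).
None of them divide h (all give nonzero remainder).
No irreducible factor of degree ≤ 2 exists, so h is irreducible over GF(5).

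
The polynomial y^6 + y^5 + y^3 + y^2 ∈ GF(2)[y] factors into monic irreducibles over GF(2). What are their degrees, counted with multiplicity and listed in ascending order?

1, 1, 1, 1, 2

Write h(y) = y^6 + y^5 + y^3 + y^2.
Roots in GF(2): h(0) = 0 → root; h(1) = 0 → root.
Linear factors from roots: (y), (y + 1).
Complete factorization: h(y) = (y)^2·(y + 1)^2·(y^2 + y + 1).
Factor degrees with multiplicity: 1 + 1 + 1 + 1 + 2 = 6.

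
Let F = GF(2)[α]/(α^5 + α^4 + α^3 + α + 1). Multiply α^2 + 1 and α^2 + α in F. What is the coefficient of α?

Multiply in GF(2)[α]: (α^2 + 1)·(α^2 + α) = α^4 + α^3 + α^2 + α.
Reduced: α^4 + α^3 + α^2 + α.

1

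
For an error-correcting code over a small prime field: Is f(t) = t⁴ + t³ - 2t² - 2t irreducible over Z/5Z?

No

Check for roots in Z/5Z: f(0) = 0 → root; f(1) = 3; f(2) = 2; f(3) = 4; f(4) = 0 → root.
f(0) = 0, so (t) divides f(t); f is reducible.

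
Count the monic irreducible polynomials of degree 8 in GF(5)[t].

Gauss's count: N_{5}(8) = (1/8) Σ_{d|8} μ(8/d)·5^d.
Divisors of 8: 1, 2, 4, 8; μ(8/d) for each: 0, 0, -1, 1.
Σ = − 5^4 + 5^8 = 390000.
N = 390000/8 = 48750.

48750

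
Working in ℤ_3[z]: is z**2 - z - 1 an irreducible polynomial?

Yes

Write P(z) = z**2 - z - 1.
Check for roots in ℤ_3: P(0) = 2; P(1) = 2; P(2) = 1.
No roots. A degree-2 polynomial over a field with no linear factor is irreducible.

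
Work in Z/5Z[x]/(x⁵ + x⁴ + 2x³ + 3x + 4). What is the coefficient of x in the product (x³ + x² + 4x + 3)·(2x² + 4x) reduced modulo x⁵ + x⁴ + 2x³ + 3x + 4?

Multiply in Z/5Z[x]: (x³ + x² + 4x + 3)·(2x² + 4x) = 2x⁵ + x⁴ + 2x³ + 2x² + 2x.
Reduce using x⁵ ≡ 4x⁴ + 3x³ + 2x + 1 (mod x⁵ + x⁴ + 2x³ + 3x + 4).
Reduced: 4x⁴ + 3x³ + 2x² + x + 2.

1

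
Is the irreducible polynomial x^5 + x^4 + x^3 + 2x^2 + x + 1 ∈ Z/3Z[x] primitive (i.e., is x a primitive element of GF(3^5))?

Yes

Write f(x) = x^5 + x^4 + x^3 + 2x^2 + x + 1.
|GF(3^5)^×| = 3^5 − 1 = 242. Prime factorization: 242 = 2·11^2.
f is primitive ⇔ x has order 242 in GF(3)[x]/(f), i.e. x^(242/q) ≠ 1 for each prime q | 242.
x^(121) mod f = 2.
x^(22) mod f = x^4 + 2x^2 + x + 1.
None equal 1, so x has full order 242; f is primitive.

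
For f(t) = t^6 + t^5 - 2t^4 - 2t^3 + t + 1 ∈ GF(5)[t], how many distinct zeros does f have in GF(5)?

3

Evaluate at each of the 5 elements of GF(5):
f(0) = 1; f(1) = 0 → root; f(2) = 1; f(3) = 0 → root; f(4) = 0 → root.
Roots: {1, 3, 4}.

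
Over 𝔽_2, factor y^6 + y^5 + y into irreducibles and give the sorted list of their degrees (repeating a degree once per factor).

Write g(y) = y^6 + y^5 + y.
Roots in 𝔽_2: g(0) = 0 → root; g(1) = 1.
Linear factors from roots: (y).
Complete factorization: g(y) = (y)·(y^2 + y + 1)·(y^3 + y + 1).
Factor degrees with multiplicity: 1 + 2 + 3 = 6.

1, 2, 3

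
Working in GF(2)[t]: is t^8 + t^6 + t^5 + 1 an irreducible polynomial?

Write f(t) = t^8 + t^6 + t^5 + 1.
Check for roots in GF(2): f(0) = 1; f(1) = 0 → root.
f(1) = 0, so (t − 1) divides f(t); f is reducible.

No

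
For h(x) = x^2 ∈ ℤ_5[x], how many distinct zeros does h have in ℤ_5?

1

Evaluate at each of the 5 elements of ℤ_5:
h(0) = 0 → root; h(1) = 1; h(2) = 4; h(3) = 4; h(4) = 1.
Roots: {0}.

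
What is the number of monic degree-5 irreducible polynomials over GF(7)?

x^(7^5) − x is the product of all monic irreducibles of degree dividing 5; Möbius inversion gives N = (1/5) Σ μ(5/d)·7^d.
Divisors of 5: 1, 5; μ(5/d) for each: -1, 1.
Σ = − 7^1 + 7^5 = 16800.
N = 16800/5 = 3360.

3360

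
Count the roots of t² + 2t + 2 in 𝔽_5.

2

Write f(t) = t² + 2t + 2.
Evaluate at each of the 5 elements of 𝔽_5:
f(0) = 2; f(1) = 0 → root; f(2) = 0 → root; f(3) = 2; f(4) = 1.
Roots: {1, 2}.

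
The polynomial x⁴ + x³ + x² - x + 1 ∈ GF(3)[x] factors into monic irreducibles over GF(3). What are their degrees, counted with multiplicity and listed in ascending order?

1, 1, 2

Write g(x) = x⁴ + x³ + x² - x + 1.
Roots in GF(3): g(0) = 1; g(1) = 0 → root; g(2) = 0 → root.
Linear factors from roots: (x - 1), (x + 1).
Complete factorization: g(x) = (x + 1)·(x - 1)·(x² + x - 1).
Factor degrees with multiplicity: 1 + 1 + 2 = 4.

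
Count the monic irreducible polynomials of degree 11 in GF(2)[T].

x^(2^11) − x is the product of all monic irreducibles of degree dividing 11; Möbius inversion gives N = (1/11) Σ μ(11/d)·2^d.
Divisors of 11: 1, 11; μ(11/d) for each: -1, 1.
Σ = − 2^1 + 2^11 = 2046.
N = 2046/11 = 186.

186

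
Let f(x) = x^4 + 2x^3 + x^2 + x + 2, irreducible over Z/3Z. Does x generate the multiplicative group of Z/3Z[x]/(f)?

|GF(3^4)^×| = 3^4 − 1 = 80. Prime factorization: 80 = 2^4·5.
f is primitive ⇔ x has order 80 in GF(3)[x]/(f), i.e. x^(80/q) ≠ 1 for each prime q | 80.
x^(40) mod f = 2.
x^(16) mod f = x^3 + 1.
None equal 1, so x has full order 80; f is primitive.

Yes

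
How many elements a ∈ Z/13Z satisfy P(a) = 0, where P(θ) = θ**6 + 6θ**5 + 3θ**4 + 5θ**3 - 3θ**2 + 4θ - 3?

Evaluate at each of the 13 elements of Z/13Z:
P(0) = 10; P(1) = 0 → root; P(2) = 12; P(3) = 12; P(4) = 9; P(5) = 1; P(6) = 4; P(7) = 8; P(8) = 3; P(9) = 10; P(10) = 0 → root; P(11) = 0 → root; P(12) = 9.
Roots: {1, 10, 11}.

3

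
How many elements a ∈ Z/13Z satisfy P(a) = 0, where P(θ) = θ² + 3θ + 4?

Evaluate at each of the 13 elements of Z/13Z:
P(0) = 4; P(1) = 8; P(2) = 1; P(3) = 9; P(4) = 6; P(5) = 5; P(6) = 6; P(7) = 9; P(8) = 1; P(9) = 8; P(10) = 4; P(11) = 2; P(12) = 2.
No element is a root.

0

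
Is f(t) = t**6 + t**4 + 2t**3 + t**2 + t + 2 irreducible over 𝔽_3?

Check for roots in 𝔽_3: f(0) = 2; f(1) = 2; f(2) = 2.
No roots, so no linear factors.
Monic irreducibles of degree 2 over GF(3): t**2 + 1, t**2 + t + 2, t**2 + 2t + 2.
None of them divide f (all give nonzero remainder).
Degree-3 irreducible divisors: test the 8 monic irreducibles of degree 3 over GF(3).
None of them divide f (all give nonzero remainder).
No irreducible factor of degree ≤ 3 exists, so f is irreducible over GF(3).

Yes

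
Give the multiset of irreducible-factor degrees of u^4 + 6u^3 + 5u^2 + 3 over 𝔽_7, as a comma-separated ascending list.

2, 2

Write g(u) = u^4 + 6u^3 + 5u^2 + 3.
Complete factorization: g(u) = (u^2 + 2u + 3)·(u^2 + 4u + 1).
Factor degrees with multiplicity: 2 + 2 = 4.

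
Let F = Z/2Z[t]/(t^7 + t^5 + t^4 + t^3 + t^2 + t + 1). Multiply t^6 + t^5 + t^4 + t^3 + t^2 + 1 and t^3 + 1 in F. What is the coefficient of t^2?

Multiply in Z/2Z[t]: (t^6 + t^5 + t^4 + t^3 + t^2 + 1)·(t^3 + 1) = t^9 + t^8 + t^7 + t^4 + t^2 + 1.
Reduce using t^7 ≡ t^5 + t^4 + t^3 + t^2 + t + 1 (mod t^7 + t^5 + t^4 + t^3 + t^2 + t + 1).
Reduced: t^4 + t^2 + t + 1.

1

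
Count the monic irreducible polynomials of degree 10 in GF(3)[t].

5880

x^(3^10) − x is the product of all monic irreducibles of degree dividing 10; Möbius inversion gives N = (1/10) Σ μ(10/d)·3^d.
Divisors of 10: 1, 2, 5, 10; μ(10/d) for each: 1, -1, -1, 1.
Σ = 3^1 − 3^2 − 3^5 + 3^10 = 58800.
N = 58800/10 = 5880.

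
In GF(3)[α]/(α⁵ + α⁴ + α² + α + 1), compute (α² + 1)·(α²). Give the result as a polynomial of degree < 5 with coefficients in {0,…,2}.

α^4 + α^2

Multiply in GF(3)[α]: (α² + 1)·(α²) = α⁴ + α².
Reduced: α⁴ + α².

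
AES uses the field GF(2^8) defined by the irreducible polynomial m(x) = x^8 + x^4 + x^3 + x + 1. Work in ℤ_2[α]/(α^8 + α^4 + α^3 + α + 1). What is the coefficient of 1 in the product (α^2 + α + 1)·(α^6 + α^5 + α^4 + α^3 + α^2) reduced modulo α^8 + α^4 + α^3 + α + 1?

Multiply in ℤ_2[α]: (α^2 + α + 1)·(α^6 + α^5 + α^4 + α^3 + α^2) = α^8 + α^6 + α^5 + α^4 + α^2.
Reduce using α^8 ≡ α^4 + α^3 + α + 1 (mod α^8 + α^4 + α^3 + α + 1).
Reduced: α^6 + α^5 + α^3 + α^2 + α + 1.

1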